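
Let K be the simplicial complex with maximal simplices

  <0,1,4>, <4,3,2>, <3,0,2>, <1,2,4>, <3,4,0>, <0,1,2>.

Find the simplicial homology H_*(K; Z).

H_0 = Z,  H_1 = 0,  H_2 = Z.

Take the total order 0 < 1 < 2 < 3 < 4 on the vertex set. Then K (dimension 2) consists of the simplices:

  0-simplices (5): [0], [1], [2], [3], [4]
  1-simplices (9): [0,1], [0,2], [0,3], [0,4], [1,2], [1,4], [2,3], [2,4], [3,4]
  2-simplices (6): [0,1,2], [0,1,4], [0,2,3], [0,3,4], [1,2,4], [2,3,4]

giving chain groups C_0 ≅ Z^5, C_1 ≅ Z^9, C_2 ≅ Z^6.

Boundary ∂_1: C_1 → C_0 sends each edge [p,q] (with p < q) to q − p. For instance
  ∂[3,4] = [4] − [3].
The 5×9 boundary matrix has rank 4 and Smith normal form diag(1,1,1,1).

Boundary ∂_2: C_2 → C_1 acts by ∂[p,q,r] = [q,r] − [p,r] + [p,q]. For instance
  ∂[0,1,4] = [1,4] − [0,4] + [0,1],
  ∂[0,3,4] = [3,4] − [0,4] + [0,3].
This gives a 9×6 integer matrix of rank 5; reducing to Smith normal form yields diagonal entries (1,1,1,1,1).

From H_k ≅ ker(∂_k) / im(∂_{k+1}) we obtain:

  H_0: rank C_0 − rank ∂_1 = 5 − 4 = 1, and the invariant factors of ∂_1 are all 1, so H_0 ≅ Z.
  H_1: rank ker ∂_1 − rank ∂_2 = (9 − 4) − 5 = 0, and the invariant factors of ∂_2 are all 1, so H_1 ≅ 0.
  H_2: rank ker ∂_2 − rank ∂_3 = (6 − 5) − 0 = 1, and there is no ∂_3, so H_2 ≅ Z.

(K is a triangulation of the 2-sphere S^2.)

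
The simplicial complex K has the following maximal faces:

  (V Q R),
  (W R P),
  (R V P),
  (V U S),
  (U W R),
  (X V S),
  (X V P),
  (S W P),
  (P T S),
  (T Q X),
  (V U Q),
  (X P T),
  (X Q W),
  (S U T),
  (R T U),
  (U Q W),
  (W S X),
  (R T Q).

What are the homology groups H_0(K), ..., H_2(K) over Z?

Order the vertices as P < Q < R < S < T < U < V < W < X. Listing each simplex with vertices in this order, K has dimension 2 with simplices:

  0-simplices (9): P, Q, R, S, T, U, V, W, X
  1-simplices (27): PR, PS, PT, PV, PW, PX, QR, QT, QU, QV, QW, QX, RT, RU, RV, RW, ST, SU, SV, SW, SX, TU, TX, UV, UW, VX, WX
  2-simplices (18): PRV, PRW, PST, PSW, PTX, PVX, QRT, QRV, QTX, QUV, QUW, QWX, RTU, RUW, STU, SUV, SVX, SWX

Hence C_0 ≅ Z^9, C_1 ≅ Z^27, C_2 ≅ Z^18.

∂_1: C_1 → C_0 is given by ∂[p,q] = [q] − [p]. For instance
  ∂QR = R − Q.
This gives a 9×27 integer matrix of rank 8; reducing to Smith normal form yields diagonal entries (1,1,1,1,1,1,1,1).

The boundary map ∂_2: C_2 → C_1 acts by ∂[p,q,r] = [q,r] − [p,r] + [p,q]. For instance
  ∂PRW = RW − PW + PR,
  ∂QUW = UW − QW + QU.
As a 27×18 matrix over Z this has rank 18, with invariant factors (1,1,1,1,1,1,1,1,1,1,1,1,1,1,1,1,1,2).

From H_k ≅ ker(∂_k) / im(∂_{k+1}) we obtain:

  H_0: rank C_0 − rank ∂_1 = 9 − 8 = 1, and the invariant factors of ∂_1 are all 1, so H_0 ≅ Z.
  H_1: rank ker ∂_1 − rank ∂_2 = (27 − 8) − 18 = 1, and ∂_2 has invariant factor 2 > 1, so H_1 ≅ Z × Z/2.
  H_2: rank ker ∂_2 − rank ∂_3 = (18 − 18) − 0 = 0, and there is no ∂_3, so H_2 ≅ 0.

H_0 = Z,  H_1 = Z × Z/2,  H_2 = 0.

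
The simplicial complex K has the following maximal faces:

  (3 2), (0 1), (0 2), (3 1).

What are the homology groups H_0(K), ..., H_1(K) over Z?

We work with the vertex ordering 0 < 1 < 2 < 3. The simplices of K, each written with vertices in increasing order, are:

  0-simplices (4): [0], [1], [2], [3]
  1-simplices (4): [0,1], [0,2], [1,3], [2,3]

giving chain groups C_0 ≅ Z^4, C_1 ≅ Z^4.

∂_1: C_1 → C_0 sends each edge [p,q] (with p < q) to q − p. For instance
  ∂[2,3] = [3] − [2].
The 4×4 boundary matrix has rank 3 and Smith normal form diag(1,1,1).

Now H_k = ker ∂_k / im ∂_{k+1}, so:

  H_0: rank C_0 − rank ∂_1 = 4 − 3 = 1, and the invariant factors of ∂_1 are all 1, so H_0 ≅ Z.
  H_1: rank ker ∂_1 − rank ∂_2 = (4 − 3) − 0 = 1, and there is no ∂_2, so H_1 ≅ Z.

As a check, the Euler characteristic is 4 − 4 = 0, which agrees with 1 − 1 = 0.

H_0 ≅ Z,  H_1 ≅ Z.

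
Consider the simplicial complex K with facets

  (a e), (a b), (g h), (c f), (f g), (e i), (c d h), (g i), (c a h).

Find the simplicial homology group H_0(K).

H_0 = Z.

Take the total order a < b < c < d < e < f < g < h < i on the vertex set. Then K (dimension 2) consists of the simplices:

  0-simplices (9): a, b, c, d, e, f, g, h, i
  1-simplices (12): ab, ac, ae, ah, cd, cf, ch, dh, ei, fg, gh, gi
  2-simplices (2): ach, cdh

giving chain groups C_0 ≅ Z^9, C_1 ≅ Z^12, C_2 ≅ Z^2.

Boundary ∂_1: C_1 → C_0 is given by ∂[p,q] = [q] − [p]. For instance
  ∂ch = h − c.
The resulting 9×12 matrix has rank 8, and its Smith normal form has invariant factors (1,1,1,1,1,1,1,1).

The boundary map ∂_2: C_2 → C_1 acts by ∂[p,q,r] = [q,r] − [p,r] + [p,q]. For instance
  ∂cdh = dh − ch + cd,
  ∂ach = ch − ah + ac.
This gives a 12×2 integer matrix of rank 2; reducing to Smith normal form yields diagonal entries (1,1).

Reading off H_k = ker ∂_k / im ∂_{k+1}:

  H_0: rank C_0 − rank ∂_1 = 9 − 8 = 1, and the invariant factors of ∂_1 are all 1, so H_0 = Z.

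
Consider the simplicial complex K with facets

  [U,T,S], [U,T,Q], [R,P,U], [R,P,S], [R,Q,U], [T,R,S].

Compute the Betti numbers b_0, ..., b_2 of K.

We work with the vertex ordering P < Q < R < S < T < U. The simplices of K, each written with vertices in increasing order, are:

  0-simplices (6): P, Q, R, S, T, U
  1-simplices (12): PR, PS, PU, QR, QT, QU, RS, RT, RU, ST, SU, TU
  2-simplices (6): PRS, PRU, QRU, QTU, RST, STU

Hence C_0 ≅ Z^6, C_1 ≅ Z^12, C_2 ≅ Z^6.

The boundary map ∂_1: C_1 → C_0 is given by ∂[p,q] = [q] − [p]. For instance
  ∂RS = S − R.
As a 6×12 matrix over Z this has rank 5, with invariant factors (1,1,1,1,1).

∂_2: C_2 → C_1 acts by ∂[p,q,r] = [q,r] − [p,r] + [p,q]. For instance
  ∂PRU = RU − PU + PR,
  ∂QRU = RU − QU + QR.
The resulting 12×6 matrix has rank 6, and its Smith normal form has invariant factors (1,1,1,1,1,1).

From H_k ≅ ker(∂_k) / im(∂_{k+1}) we obtain:

  H_0: rank C_0 − rank ∂_1 = 6 − 5 = 1, and the invariant factors of ∂_1 are all 1, so H_0 ≅ Z.
  H_1: rank ker ∂_1 − rank ∂_2 = (12 − 5) − 6 = 1, and the invariant factors of ∂_2 are all 1, so H_1 ≅ Z.
  H_2: rank ker ∂_2 − rank ∂_3 = (6 − 6) − 0 = 0, and there is no ∂_3, so H_2 ≅ 0.

Hence the Betti numbers are b_0 = 1, b_1 = 1, b_2 = 0.

b_0 = 1, b_1 = 1, b_2 = 0.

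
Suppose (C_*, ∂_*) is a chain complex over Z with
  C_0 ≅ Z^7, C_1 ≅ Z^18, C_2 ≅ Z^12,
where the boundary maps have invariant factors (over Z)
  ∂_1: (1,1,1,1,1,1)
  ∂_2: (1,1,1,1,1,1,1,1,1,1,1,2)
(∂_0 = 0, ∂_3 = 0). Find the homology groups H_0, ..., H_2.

H_0: b_0 = 7 − 0 − 6 = 1; torsion from ∂_1 factors > 1: none. So H_0 ≅ Z.
H_1: b_1 = 18 − 6 − 12 = 0; torsion from ∂_2 factors > 1: [2]. So H_1 ≅ Z/2.
H_2: b_2 = 12 − 12 − 0 = 0; torsion from ∂_3 factors > 1: none. So H_2 ≅ 0.

H_0 ≅ Z,  H_1 ≅ Z/2,  H_2 = 0.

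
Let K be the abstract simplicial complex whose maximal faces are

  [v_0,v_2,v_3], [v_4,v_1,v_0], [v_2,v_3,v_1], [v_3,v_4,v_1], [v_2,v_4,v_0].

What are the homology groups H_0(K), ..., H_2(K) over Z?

H_0 ≅ Z,  H_1 ≅ Z,  H_2 = 0.

Order the vertices as v_0 < v_1 < v_2 < v_3 < v_4. Listing each simplex with vertices in this order, K has dimension 2 with simplices:

  0-simplices (5): [v_0], [v_1], [v_2], [v_3], [v_4]
  1-simplices (10): [v_0,v_1], [v_0,v_2], [v_0,v_3], [v_0,v_4], [v_1,v_2], [v_1,v_3], [v_1,v_4], [v_2,v_3], [v_2,v_4], [v_3,v_4]
  2-simplices (5): [v_0,v_1,v_4], [v_0,v_2,v_3], [v_0,v_2,v_4], [v_1,v_2,v_3], [v_1,v_3,v_4]

giving chain groups C_0 ≅ Z^5, C_1 ≅ Z^10, C_2 ≅ Z^5.

Boundary ∂_1: C_1 → C_0 maps an edge to its endpoints' difference, ∂[p,q] = q − p.
The 5×10 boundary matrix has rank 4 and Smith normal form diag(1,1,1,1).

Boundary ∂_2: C_2 → C_1 maps a triangle to the signed sum of its edges. For instance
  ∂[v_0,v_1,v_4] = [v_1,v_4] − [v_0,v_4] + [v_0,v_1],
  ∂[v_1,v_2,v_3] = [v_2,v_3] − [v_1,v_3] + [v_1,v_2].
This gives a 10×5 integer matrix of rank 5; reducing to Smith normal form yields diagonal entries (1,1,1,1,1).

Computing H_k = (kernel of ∂_k) / (image of ∂_{k+1}):

  H_0: rank C_0 − rank ∂_1 = 5 − 4 = 1, and the invariant factors of ∂_1 are all 1, so H_0 ≅ Z.
  H_1: rank ker ∂_1 − rank ∂_2 = (10 − 4) − 5 = 1, and the invariant factors of ∂_2 are all 1, so H_1 ≅ Z.
  H_2: rank ker ∂_2 − rank ∂_3 = (5 − 5) − 0 = 0, and there is no ∂_3, so H_2 ≅ 0.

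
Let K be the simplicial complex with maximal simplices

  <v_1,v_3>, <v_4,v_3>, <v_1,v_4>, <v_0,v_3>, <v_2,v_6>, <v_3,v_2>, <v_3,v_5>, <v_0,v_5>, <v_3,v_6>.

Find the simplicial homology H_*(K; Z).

H_0 ≅ Z,  H_1 ≅ Z^3.

Order the vertices as v_0 < v_1 < v_2 < v_3 < v_4 < v_5 < v_6. Listing each simplex with vertices in this order, K has dimension 1 with simplices:

  0-simplices (7): [v_0], [v_1], [v_2], [v_3], [v_4], [v_5], [v_6]
  1-simplices (9): [v_0,v_3], [v_0,v_5], [v_1,v_3], [v_1,v_4], [v_2,v_3], [v_2,v_6], [v_3,v_4], [v_3,v_5], [v_3,v_6]

so the chain groups are C_0 ≅ Z^7, C_1 ≅ Z^9.

Boundary ∂_1: C_1 → C_0 sends each edge [p,q] (with p < q) to q − p. For instance
  ∂[v_1,v_3] = [v_3] − [v_1].
The 7×9 boundary matrix has rank 6 and Smith normal form diag(1,1,1,1,1,1).

Reading off H_k = ker ∂_k / im ∂_{k+1}:

  H_0: rank C_0 − rank ∂_1 = 7 − 6 = 1, and the invariant factors of ∂_1 are all 1, so H_0 = Z.
  H_1: rank ker ∂_1 − rank ∂_2 = (9 − 6) − 0 = 3, and there is no ∂_2, so H_1 = Z^3.

(K is a triangulation of a wedge of 3 circles.)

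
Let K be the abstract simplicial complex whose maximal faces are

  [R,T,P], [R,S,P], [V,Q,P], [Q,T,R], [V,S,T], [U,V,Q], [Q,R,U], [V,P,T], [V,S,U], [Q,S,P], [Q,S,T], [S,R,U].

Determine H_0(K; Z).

Fix the vertex order P < Q < R < S < T < U < V and write every simplex with vertices in increasing order. Then dim K = 2 and the simplices of K are:

  0-simplices (7): P, Q, R, S, T, U, V
  1-simplices (18): PQ, PR, PS, PT, PV, QR, QS, QT, QU, QV, RS, RT, RU, ST, SU, SV, TV, UV
  2-simplices (12): PQS, PQV, PRS, PRT, PTV, QRT, QRU, QST, QUV, RSU, STV, SUV

giving chain groups C_0 ≅ Z^7, C_1 ≅ Z^18, C_2 ≅ Z^12.

The boundary map ∂_1: C_1 → C_0 sends each edge [p,q] (with p < q) to q − p.
The resulting 7×18 matrix has rank 6, and its Smith normal form has invariant factors (1,1,1,1,1,1).

Boundary ∂_2: C_2 → C_1 sends each 2-simplex [p,q,r] to [q,r] − [p,r] + [p,q]. For instance
  ∂QUV = UV − QV + QU,
  ∂PQS = QS − PS + PQ.
The resulting 18×12 matrix has rank 12, and its Smith normal form has invariant factors (1,1,1,1,1,1,1,1,1,1,1,2).

From H_k ≅ ker(∂_k) / im(∂_{k+1}) we obtain:

  H_0: rank C_0 − rank ∂_1 = 7 − 6 = 1, and the invariant factors of ∂_1 are all 1, so H_0 = Z.

H_0 = Z.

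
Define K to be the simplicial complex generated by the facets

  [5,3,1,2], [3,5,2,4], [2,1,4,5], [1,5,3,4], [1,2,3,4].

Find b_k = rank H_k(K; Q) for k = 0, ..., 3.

b_0 = 1, b_1 = 0, b_2 = 0, b_3 = 1.

K has 5 vertices, 10 edges, 10 triangles, 5 3-simplices.
rank ∂_0 = 0, rank ∂_1 = 4 ⇒ b_0 = 5 − 0 − 4 = 1; all invariant factors of ∂_1 are 1 so no torsion. So H_0 ≅ Z.
rank ∂_1 = 4, rank ∂_2 = 6 ⇒ b_1 = 10 − 4 − 6 = 0; all invariant factors of ∂_2 are 1 so no torsion. So H_1 ≅ 0.
rank ∂_2 = 6, rank ∂_3 = 4 ⇒ b_2 = 10 − 6 − 4 = 0; all invariant factors of ∂_3 are 1 so no torsion. So H_2 ≅ 0.
rank ∂_3 = 4, rank ∂_4 = 0 ⇒ b_3 = 5 − 4 − 0 = 1. So H_3 ≅ Z.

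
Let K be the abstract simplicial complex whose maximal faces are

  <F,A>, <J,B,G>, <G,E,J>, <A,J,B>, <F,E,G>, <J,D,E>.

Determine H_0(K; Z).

Order the vertices as A < B < D < E < F < G < J. Listing each simplex with vertices in this order, K has dimension 2 with simplices:

  0-simplices (7): A, B, D, E, F, G, J
  1-simplices (12): AB, AF, AJ, BG, BJ, DE, DJ, EF, EG, EJ, FG, GJ
  2-simplices (5): ABJ, BGJ, DEJ, EFG, EGJ

Hence C_0 ≅ Z^7, C_1 ≅ Z^12, C_2 ≅ Z^5.

∂_1: C_1 → C_0 sends each edge [p,q] (with p < q) to q − p. For instance
  ∂AB = B − A.
The 7×12 boundary matrix has rank 6 and Smith normal form diag(1,1,1,1,1,1).

∂_2: C_2 → C_1 maps a triangle to the signed sum of its edges. For instance
  ∂EFG = FG − EG + EF,
  ∂ABJ = BJ − AJ + AB.
As a 12×5 matrix over Z this has rank 5, with invariant factors (1,1,1,1,1).

Reading off H_k = ker ∂_k / im ∂_{k+1}:

  H_0: rank C_0 − rank ∂_1 = 7 − 6 = 1, and the invariant factors of ∂_1 are all 1, so H_0 ≅ Z.

H_0 ≅ Z.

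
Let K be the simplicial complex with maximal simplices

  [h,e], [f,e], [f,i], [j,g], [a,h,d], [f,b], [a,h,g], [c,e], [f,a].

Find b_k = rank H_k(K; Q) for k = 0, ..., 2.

b_0 = 1, b_1 = 1, b_2 = 0.

K has 10 vertices, 12 edges, 2 triangles.
rank ∂_0 = 0, rank ∂_1 = 9 ⇒ b_0 = 10 − 0 − 9 = 1; all invariant factors of ∂_1 are 1 so no torsion. So H_0 = Z.
rank ∂_1 = 9, rank ∂_2 = 2 ⇒ b_1 = 12 − 9 − 2 = 1; all invariant factors of ∂_2 are 1 so no torsion. So H_1 = Z.
rank ∂_2 = 2, rank ∂_3 = 0 ⇒ b_2 = 2 − 2 − 0 = 0. So H_2 = 0.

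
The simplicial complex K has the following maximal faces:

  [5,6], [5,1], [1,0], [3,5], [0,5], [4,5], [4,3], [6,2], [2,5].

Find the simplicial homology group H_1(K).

H_1 = Z^3.

Fix the vertex order 0 < 1 < 2 < 3 < 4 < 5 < 6 and write every simplex with vertices in increasing order. Then dim K = 1 and the simplices of K are:

  0-simplices (7): [0], [1], [2], [3], [4], [5], [6]
  1-simplices (9): [0,1], [0,5], [1,5], [2,5], [2,6], [3,4], [3,5], [4,5], [5,6]

giving chain groups C_0 ≅ Z^7, C_1 ≅ Z^9.

Boundary ∂_1: C_1 → C_0 is given by ∂[p,q] = [q] − [p].
The 7×9 boundary matrix has rank 6 and Smith normal form diag(1,1,1,1,1,1).

Now H_k = ker ∂_k / im ∂_{k+1}, so:

  H_1: rank ker ∂_1 − rank ∂_2 = (9 − 6) − 0 = 3, and there is no ∂_2, so H_1 ≅ Z^3.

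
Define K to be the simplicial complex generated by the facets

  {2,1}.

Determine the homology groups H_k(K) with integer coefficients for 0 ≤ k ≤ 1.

Order the vertices as 1 < 2. Listing each simplex with vertices in this order, K has dimension 1 with simplices:

  0-simplices (2): [1], [2]
  1-simplices (1): [1,2]

Hence C_0 ≅ Z^2, C_1 ≅ Z^1.

The boundary map ∂_1: C_1 → C_0 maps an edge to its endpoints' difference, ∂[p,q] = q − p. For instance
  ∂[1,2] = [2] − [1].
The 2×1 boundary matrix has rank 1 and Smith normal form diag(1).

Now H_k = ker ∂_k / im ∂_{k+1}, so:

  H_0: rank C_0 − rank ∂_1 = 2 − 1 = 1, and the invariant factors of ∂_1 are all 1, so H_0 ≅ Z.
  H_1: rank ker ∂_1 − rank ∂_2 = (1 − 1) − 0 = 0, and there is no ∂_2, so H_1 ≅ 0.

As a check, the Euler characteristic is 2 − 1 = 1, which agrees with 1 − 0 = 1.

H_0 ≅ Z,  H_1 = 0.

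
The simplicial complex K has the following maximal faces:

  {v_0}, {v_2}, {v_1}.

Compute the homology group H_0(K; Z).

Order the vertices as v_0 < v_1 < v_2. Listing each simplex with vertices in this order, K has dimension 0 with simplices:

  0-simplices (3): [v_0], [v_1], [v_2]

Hence C_0 ≅ Z^3.

Reading off H_k = ker ∂_k / im ∂_{k+1}:

  H_0: rank C_0 − rank ∂_1 = 3 − 0 = 3, and there is no ∂_1, so H_0 = Z^3.

H_0 ≅ Z^3.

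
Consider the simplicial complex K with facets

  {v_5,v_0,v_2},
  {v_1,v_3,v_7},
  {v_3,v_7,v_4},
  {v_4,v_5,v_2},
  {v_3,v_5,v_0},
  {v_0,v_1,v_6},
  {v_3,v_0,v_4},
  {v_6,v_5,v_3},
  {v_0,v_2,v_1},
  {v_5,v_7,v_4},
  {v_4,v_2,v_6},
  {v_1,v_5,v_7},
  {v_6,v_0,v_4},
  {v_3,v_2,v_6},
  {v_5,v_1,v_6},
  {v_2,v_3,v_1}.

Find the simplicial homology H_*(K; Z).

K has 8 vertices, 24 edges, 16 triangles.
rank ∂_0 = 0, rank ∂_1 = 7 ⇒ b_0 = 8 − 0 − 7 = 1; all invariant factors of ∂_1 are 1 so no torsion. So H_0 ≅ Z.
rank ∂_1 = 7, rank ∂_2 = 15 ⇒ b_1 = 24 − 7 − 15 = 2; all invariant factors of ∂_2 are 1 so no torsion. So H_1 ≅ Z^2.
rank ∂_2 = 15, rank ∂_3 = 0 ⇒ b_2 = 16 − 15 − 0 = 1. So H_2 ≅ Z.

H_0 ≅ Z,  H_1 ≅ Z^2,  H_2 ≅ Z.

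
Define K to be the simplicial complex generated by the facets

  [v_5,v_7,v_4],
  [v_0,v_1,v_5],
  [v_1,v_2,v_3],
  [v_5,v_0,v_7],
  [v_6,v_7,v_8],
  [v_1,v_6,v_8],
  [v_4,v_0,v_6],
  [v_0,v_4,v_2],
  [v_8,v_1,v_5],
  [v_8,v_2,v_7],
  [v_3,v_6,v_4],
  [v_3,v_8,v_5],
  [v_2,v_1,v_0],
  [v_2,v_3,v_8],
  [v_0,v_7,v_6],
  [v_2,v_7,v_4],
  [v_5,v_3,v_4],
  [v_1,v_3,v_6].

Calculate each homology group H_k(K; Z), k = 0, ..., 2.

Take the total order v_0 < v_1 < v_2 < v_3 < v_4 < v_5 < v_6 < v_7 < v_8 on the vertex set. Then K (dimension 2) consists of the simplices:

  0-simplices (9): [v_0], [v_1], [v_2], [v_3], [v_4], [v_5], [v_6], [v_7], [v_8]
  1-simplices (27): (27 of them)
  2-simplices (18): (18 of them)

so the chain groups are C_0 ≅ Z^9, C_1 ≅ Z^27, C_2 ≅ Z^18.

∂_1: C_1 → C_0 maps an edge to its endpoints' difference, ∂[p,q] = q − p.
The resulting 9×27 matrix has rank 8, and its Smith normal form has invariant factors (1,1,1,1,1,1,1,1).

∂_2: C_2 → C_1 acts by ∂[p,q,r] = [q,r] − [p,r] + [p,q]. For instance
  ∂[v_3,v_4,v_6] = [v_4,v_6] − [v_3,v_6] + [v_3,v_4],
  ∂[v_1,v_3,v_6] = [v_3,v_6] − [v_1,v_6] + [v_1,v_3].
As a 27×18 matrix over Z this has rank 18, with invariant factors (1,1,1,1,1,1,1,1,1,1,1,1,1,1,1,1,1,2).

Computing H_k = (kernel of ∂_k) / (image of ∂_{k+1}):

  H_0: rank C_0 − rank ∂_1 = 9 − 8 = 1, and the invariant factors of ∂_1 are all 1, so H_0 ≅ Z.
  H_1: rank ker ∂_1 − rank ∂_2 = (27 − 8) − 18 = 1, and ∂_2 has invariant factor 2 > 1, so H_1 ≅ Z ⊕ Z/2.
  H_2: rank ker ∂_2 − rank ∂_3 = (18 − 18) − 0 = 0, and there is no ∂_3, so H_2 ≅ 0.

As a check, the Euler characteristic is 9 − 27 + 18 = 0, which agrees with 1 − 1 + 0 = 0.

H_0 = Z,  H_1 = Z ⊕ Z/2,  H_2 = 0.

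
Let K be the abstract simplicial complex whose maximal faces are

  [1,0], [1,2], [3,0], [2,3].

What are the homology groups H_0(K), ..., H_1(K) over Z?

We work with the vertex ordering 0 < 1 < 2 < 3. The simplices of K, each written with vertices in increasing order, are:

  0-simplices (4): [0], [1], [2], [3]
  1-simplices (4): [0,1], [0,3], [1,2], [2,3]

Hence C_0 ≅ Z^4, C_1 ≅ Z^4.

∂_1: C_1 → C_0 sends each edge [p,q] (with p < q) to q − p. For instance
  ∂[2,3] = [3] − [2].
The resulting 4×4 matrix has rank 3, and its Smith normal form has invariant factors (1,1,1).

From H_k ≅ ker(∂_k) / im(∂_{k+1}) we obtain:

  H_0: rank C_0 − rank ∂_1 = 4 − 3 = 1, and the invariant factors of ∂_1 are all 1, so H_0 = Z.
  H_1: rank ker ∂_1 − rank ∂_2 = (4 − 3) − 0 = 1, and there is no ∂_2, so H_1 = Z.

As a check, the Euler characteristic is 4 − 4 = 0, which agrees with 1 − 1 = 0.

H_0 ≅ Z,  H_1 ≅ Z.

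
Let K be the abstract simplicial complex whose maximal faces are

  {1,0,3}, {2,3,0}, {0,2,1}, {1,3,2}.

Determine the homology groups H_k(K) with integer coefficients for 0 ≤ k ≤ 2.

Fix the vertex order 0 < 1 < 2 < 3 and write every simplex with vertices in increasing order. Then dim K = 2 and the simplices of K are:

  0-simplices (4): [0], [1], [2], [3]
  1-simplices (6): [0,1], [0,2], [0,3], [1,2], [1,3], [2,3]
  2-simplices (4): [0,1,2], [0,1,3], [0,2,3], [1,2,3]

Hence C_0 ≅ Z^4, C_1 ≅ Z^6, C_2 ≅ Z^4.

The boundary map ∂_1: C_1 → C_0 maps an edge to its endpoints' difference, ∂[p,q] = q − p.
As a 4×6 matrix over Z this has rank 3, with invariant factors (1,1,1).

∂_2: C_2 → C_1 maps a triangle to the signed sum of its edges. For instance
  ∂[0,2,3] = [2,3] − [0,3] + [0,2],
  ∂[0,1,2] = [1,2] − [0,2] + [0,1].
This gives a 6×4 integer matrix of rank 3; reducing to Smith normal form yields diagonal entries (1,1,1).

Reading off H_k = ker ∂_k / im ∂_{k+1}:

  H_0: rank C_0 − rank ∂_1 = 4 − 3 = 1, and the invariant factors of ∂_1 are all 1, so H_0 = Z.
  H_1: rank ker ∂_1 − rank ∂_2 = (6 − 3) − 3 = 0, and the invariant factors of ∂_2 are all 1, so H_1 = 0.
  H_2: rank ker ∂_2 − rank ∂_3 = (4 − 3) − 0 = 1, and there is no ∂_3, so H_2 = Z.

H_0 = Z,  H_1 = 0,  H_2 = Z.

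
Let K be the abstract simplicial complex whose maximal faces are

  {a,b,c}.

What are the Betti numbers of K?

Fix the vertex order a < b < c and write every simplex with vertices in increasing order. Then dim K = 2 and the simplices of K are:

  0-simplices (3): a, b, c
  1-simplices (3): ab, ac, bc
  2-simplices (1): abc

so the chain groups are C_0 ≅ Z^3, C_1 ≅ Z^3, C_2 ≅ Z^1.

The boundary map ∂_1: C_1 → C_0 sends each edge [p,q] (with p < q) to q − p. For instance
  ∂ab = b − a.
The 3×3 boundary matrix has rank 2 and Smith normal form diag(1,1).

Boundary ∂_2: C_2 → C_1 acts by ∂[p,q,r] = [q,r] − [p,r] + [p,q]. For instance
  ∂abc = bc − ac + ab.
As a 3×1 matrix over Z this has rank 1, with invariant factors (1).

Reading off H_k = ker ∂_k / im ∂_{k+1}:

  H_0: rank C_0 − rank ∂_1 = 3 − 2 = 1, and the invariant factors of ∂_1 are all 1, so H_0 = Z.
  H_1: rank ker ∂_1 − rank ∂_2 = (3 − 2) − 1 = 0, and the invariant factors of ∂_2 are all 1, so H_1 = 0.
  H_2: rank ker ∂_2 − rank ∂_3 = (1 − 1) − 0 = 0, and there is no ∂_3, so H_2 = 0.

Hence the Betti numbers are b_0 = 1, b_1 = 0, b_2 = 0.

b_0 = 1, b_1 = 0, b_2 = 0.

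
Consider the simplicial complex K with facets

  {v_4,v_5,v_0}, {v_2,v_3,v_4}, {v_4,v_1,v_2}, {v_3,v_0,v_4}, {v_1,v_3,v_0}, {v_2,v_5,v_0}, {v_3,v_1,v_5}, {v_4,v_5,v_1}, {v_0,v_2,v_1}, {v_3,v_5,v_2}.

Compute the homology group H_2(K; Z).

Fix the vertex order v_0 < v_1 < v_2 < v_3 < v_4 < v_5 and write every simplex with vertices in increasing order. Then dim K = 2 and the simplices of K are:

  0-simplices (6): [v_0], [v_1], [v_2], [v_3], [v_4], [v_5]
  1-simplices (15): (15 of them)
  2-simplices (10): [v_0,v_1,v_2], [v_0,v_1,v_3], [v_0,v_2,v_5], [v_0,v_3,v_4], [v_0,v_4,v_5], [v_1,v_2,v_4], [v_1,v_3,v_5], [v_1,v_4,v_5], [v_2,v_3,v_4], [v_2,v_3,v_5]

so the chain groups are C_0 ≅ Z^6, C_1 ≅ Z^15, C_2 ≅ Z^10.

∂_1: C_1 → C_0 sends each edge [p,q] (with p < q) to q − p.
This gives a 6×15 integer matrix of rank 5; reducing to Smith normal form yields diagonal entries (1,1,1,1,1).

The boundary map ∂_2: C_2 → C_1 sends each 2-simplex [p,q,r] to [q,r] − [p,r] + [p,q]. For instance
  ∂[v_0,v_3,v_4] = [v_3,v_4] − [v_0,v_4] + [v_0,v_3],
  ∂[v_0,v_1,v_2] = [v_1,v_2] − [v_0,v_2] + [v_0,v_1].
The 15×10 boundary matrix has rank 10 and Smith normal form diag(1,1,1,1,1,1,1,1,1,2).

Now H_k = ker ∂_k / im ∂_{k+1}, so:

  H_2: rank ker ∂_2 − rank ∂_3 = (10 − 10) − 0 = 0, and there is no ∂_3, so H_2 ≅ 0.

H_2 = 0.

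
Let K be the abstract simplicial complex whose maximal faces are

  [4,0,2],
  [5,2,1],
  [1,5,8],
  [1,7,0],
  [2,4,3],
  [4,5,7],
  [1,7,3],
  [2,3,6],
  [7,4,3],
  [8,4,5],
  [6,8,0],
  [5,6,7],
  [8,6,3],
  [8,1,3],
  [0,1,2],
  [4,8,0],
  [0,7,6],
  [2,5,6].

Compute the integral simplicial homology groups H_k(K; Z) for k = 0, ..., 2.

Take the total order 0 < 1 < 2 < 3 < 4 < 5 < 6 < 7 < 8 on the vertex set. Then K (dimension 2) consists of the simplices:

  0-simplices (9): [0], [1], [2], [3], [4], [5], [6], [7], [8]
  1-simplices (27): (27 of them)
  2-simplices (18): [0,1,2], [0,1,7], [0,2,4], [0,4,8], [0,6,7], [0,6,8], [1,2,5], [1,3,7], [1,3,8], [1,5,8], [2,3,4], [2,3,6], [2,5,6], [3,4,7], [3,6,8], [4,5,7], [4,5,8], [5,6,7]

so the chain groups are C_0 ≅ Z^9, C_1 ≅ Z^27, C_2 ≅ Z^18.

Boundary ∂_1: C_1 → C_0 is given by ∂[p,q] = [q] − [p].
The resulting 9×27 matrix has rank 8, and its Smith normal form has invariant factors (1,1,1,1,1,1,1,1).

The boundary map ∂_2: C_2 → C_1 sends each 2-simplex [p,q,r] to [q,r] − [p,r] + [p,q]. For instance
  ∂[0,1,2] = [1,2] − [0,2] + [0,1],
  ∂[2,5,6] = [5,6] − [2,6] + [2,5].
The 27×18 boundary matrix has rank 17 and Smith normal form diag(1,1,1,1,1,1,1,1,1,1,1,1,1,1,1,1,1).

Reading off H_k = ker ∂_k / im ∂_{k+1}:

  H_0: rank C_0 − rank ∂_1 = 9 − 8 = 1, and the invariant factors of ∂_1 are all 1, so H_0 = Z.
  H_1: rank ker ∂_1 − rank ∂_2 = (27 − 8) − 17 = 2, and the invariant factors of ∂_2 are all 1, so H_1 = Z^2.
  H_2: rank ker ∂_2 − rank ∂_3 = (18 − 17) − 0 = 1, and there is no ∂_3, so H_2 = Z.

(K is a triangulation of the torus T^2.)

H_0 = Z,  H_1 = Z^2,  H_2 = Z.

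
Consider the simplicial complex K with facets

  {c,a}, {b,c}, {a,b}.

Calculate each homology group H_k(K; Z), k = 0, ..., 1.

Fix the vertex order a < b < c and write every simplex with vertices in increasing order. Then dim K = 1 and the simplices of K are:

  0-simplices (3): a, b, c
  1-simplices (3): ab, ac, bc

giving chain groups C_0 ≅ Z^3, C_1 ≅ Z^3.

Boundary ∂_1: C_1 → C_0 maps an edge to its endpoints' difference, ∂[p,q] = q − p. For instance
  ∂ac = c − a.
The resulting 3×3 matrix has rank 2, and its Smith normal form has invariant factors (1,1).

From H_k ≅ ker(∂_k) / im(∂_{k+1}) we obtain:

  H_0: rank C_0 − rank ∂_1 = 3 − 2 = 1, and the invariant factors of ∂_1 are all 1, so H_0 ≅ Z.
  H_1: rank ker ∂_1 − rank ∂_2 = (3 − 2) − 0 = 1, and there is no ∂_2, so H_1 ≅ Z.

As a check, the Euler characteristic is 3 − 3 = 0, which agrees with 1 − 1 = 0.

H_0 ≅ Z,  H_1 ≅ Z.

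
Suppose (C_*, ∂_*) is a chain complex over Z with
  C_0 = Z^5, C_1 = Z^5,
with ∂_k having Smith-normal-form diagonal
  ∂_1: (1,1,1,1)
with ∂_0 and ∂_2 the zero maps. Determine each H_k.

H_0: b_0 = 5 − 0 − 4 = 1; torsion from ∂_1 factors > 1: none. So H_0 = Z.
H_1: b_1 = 5 − 4 − 0 = 1; torsion from ∂_2 factors > 1: none. So H_1 = Z.

H_0 = Z,  H_1 = Z.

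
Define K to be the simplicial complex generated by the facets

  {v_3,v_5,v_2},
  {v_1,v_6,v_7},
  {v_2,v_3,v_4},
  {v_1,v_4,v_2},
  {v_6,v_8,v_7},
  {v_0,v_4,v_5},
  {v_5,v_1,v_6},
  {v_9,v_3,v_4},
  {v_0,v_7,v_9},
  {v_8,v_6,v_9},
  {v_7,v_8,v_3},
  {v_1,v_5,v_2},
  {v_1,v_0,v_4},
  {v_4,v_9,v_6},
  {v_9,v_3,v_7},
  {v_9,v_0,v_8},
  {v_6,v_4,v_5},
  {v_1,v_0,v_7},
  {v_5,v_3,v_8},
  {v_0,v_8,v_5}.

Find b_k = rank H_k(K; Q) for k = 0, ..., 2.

Take the total order v_0 < v_1 < v_2 < v_3 < v_4 < v_5 < v_6 < v_7 < v_8 < v_9 on the vertex set. Then K (dimension 2) consists of the simplices:

  0-simplices (10): [v_0], [v_1], [v_2], [v_3], [v_4], [v_5], [v_6], [v_7], [v_8], [v_9]
  1-simplices (30): (30 of them)
  2-simplices (20): (20 of them)

giving chain groups C_0 ≅ Z^10, C_1 ≅ Z^30, C_2 ≅ Z^20.

The boundary map ∂_1: C_1 → C_0 is given by ∂[p,q] = [q] − [p]. For instance
  ∂[v_8,v_9] = [v_9] − [v_8].
As a 10×30 matrix over Z this has rank 9, with invariant factors (1,1,1,1,1,1,1,1,1).

∂_2: C_2 → C_1 acts by ∂[p,q,r] = [q,r] − [p,r] + [p,q]. For instance
  ∂[v_0,v_5,v_8] = [v_5,v_8] − [v_0,v_8] + [v_0,v_5],
  ∂[v_3,v_7,v_9] = [v_7,v_9] − [v_3,v_9] + [v_3,v_7].
The resulting 30×20 matrix has rank 20, and its Smith normal form has invariant factors (1,1,1,1,1,1,1,1,1,1,1,1,1,1,1,1,1,1,1,2).

From H_k ≅ ker(∂_k) / im(∂_{k+1}) we obtain:

  H_0: rank C_0 − rank ∂_1 = 10 − 9 = 1, and the invariant factors of ∂_1 are all 1, so H_0 = Z.
  H_1: rank ker ∂_1 − rank ∂_2 = (30 − 9) − 20 = 1, and ∂_2 has invariant factor 2 > 1, so H_1 = Z × Z/2.
  H_2: rank ker ∂_2 − rank ∂_3 = (20 − 20) − 0 = 0, and there is no ∂_3, so H_2 = 0.

Hence the Betti numbers are b_0 = 1, b_1 = 1, b_2 = 0.

b_0 = 1, b_1 = 1, b_2 = 0.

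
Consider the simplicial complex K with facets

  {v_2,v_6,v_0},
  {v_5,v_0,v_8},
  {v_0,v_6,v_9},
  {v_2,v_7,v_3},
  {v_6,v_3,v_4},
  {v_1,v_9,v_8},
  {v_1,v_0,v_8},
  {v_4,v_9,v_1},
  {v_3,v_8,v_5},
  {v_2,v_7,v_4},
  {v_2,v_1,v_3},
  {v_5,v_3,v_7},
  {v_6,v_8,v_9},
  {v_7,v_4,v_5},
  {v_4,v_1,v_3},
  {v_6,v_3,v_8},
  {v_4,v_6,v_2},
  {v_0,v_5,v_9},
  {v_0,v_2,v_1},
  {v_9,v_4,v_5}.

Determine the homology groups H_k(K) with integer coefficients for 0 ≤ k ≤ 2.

H_0 ≅ Z,  H_1 ≅ Z ⊕ Z/2Z,  H_2 = 0.

Order the vertices as v_0 < v_1 < v_2 < v_3 < v_4 < v_5 < v_6 < v_7 < v_8 < v_9. Listing each simplex with vertices in this order, K has dimension 2 with simplices:

  0-simplices (10): [v_0], [v_1], [v_2], [v_3], [v_4], [v_5], [v_6], [v_7], [v_8], [v_9]
  1-simplices (30): (30 of them)
  2-simplices (20): (20 of them)

so the chain groups are C_0 ≅ Z^10, C_1 ≅ Z^30, C_2 ≅ Z^20.

Boundary ∂_1: C_1 → C_0 maps an edge to its endpoints' difference, ∂[p,q] = q − p. For instance
  ∂[v_2,v_4] = [v_4] − [v_2].
This gives a 10×30 integer matrix of rank 9; reducing to Smith normal form yields diagonal entries (1,1,1,1,1,1,1,1,1).

∂_2: C_2 → C_1 maps a triangle to the signed sum of its edges. For instance
  ∂[v_0,v_5,v_8] = [v_5,v_8] − [v_0,v_8] + [v_0,v_5],
  ∂[v_1,v_8,v_9] = [v_8,v_9] − [v_1,v_9] + [v_1,v_8].
The 30×20 boundary matrix has rank 20 and Smith normal form diag(1,1,1,1,1,1,1,1,1,1,1,1,1,1,1,1,1,1,1,2).

From H_k ≅ ker(∂_k) / im(∂_{k+1}) we obtain:

  H_0: rank C_0 − rank ∂_1 = 10 − 9 = 1, and the invariant factors of ∂_1 are all 1, so H_0 ≅ Z.
  H_1: rank ker ∂_1 − rank ∂_2 = (30 − 9) − 20 = 1, and ∂_2 has invariant factor 2 > 1, so H_1 ≅ Z ⊕ Z/2Z.
  H_2: rank ker ∂_2 − rank ∂_3 = (20 − 20) − 0 = 0, and there is no ∂_3, so H_2 ≅ 0.

(K is a triangulation of the Klein bottle.)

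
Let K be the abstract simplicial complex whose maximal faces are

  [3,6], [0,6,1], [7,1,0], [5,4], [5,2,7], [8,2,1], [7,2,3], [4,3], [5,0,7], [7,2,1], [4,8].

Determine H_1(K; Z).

H_1 = Z^3.

Order the vertices as 0 < 1 < 2 < 3 < 4 < 5 < 6 < 7 < 8. Listing each simplex with vertices in this order, K has dimension 2 with simplices:

  0-simplices (9): [0], [1], [2], [3], [4], [5], [6], [7], [8]
  1-simplices (18): [0,1], [0,5], [0,6], [0,7], [1,2], [1,6], [1,7], [1,8], [2,3], [2,5], [2,7], [2,8], [3,4], [3,6], [3,7], [4,5], [4,8], [5,7]
  2-simplices (7): [0,1,6], [0,1,7], [0,5,7], [1,2,7], [1,2,8], [2,3,7], [2,5,7]

giving chain groups C_0 ≅ Z^9, C_1 ≅ Z^18, C_2 ≅ Z^7.

The boundary map ∂_1: C_1 → C_0 sends each edge [p,q] (with p < q) to q − p. For instance
  ∂[4,8] = [8] − [4].
The 9×18 boundary matrix has rank 8 and Smith normal form diag(1,1,1,1,1,1,1,1).

Boundary ∂_2: C_2 → C_1 sends each 2-simplex [p,q,r] to [q,r] − [p,r] + [p,q]. For instance
  ∂[0,1,7] = [1,7] − [0,7] + [0,1],
  ∂[2,3,7] = [3,7] − [2,7] + [2,3].
The resulting 18×7 matrix has rank 7, and its Smith normal form has invariant factors (1,1,1,1,1,1,1).

Reading off H_k = ker ∂_k / im ∂_{k+1}:

  H_1: rank ker ∂_1 − rank ∂_2 = (18 − 8) − 7 = 3, and the invariant factors of ∂_2 are all 1, so H_1 = Z^3.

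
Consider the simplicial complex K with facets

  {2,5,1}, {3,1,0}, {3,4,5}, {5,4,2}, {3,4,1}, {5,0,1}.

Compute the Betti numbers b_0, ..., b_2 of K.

b_0 = 1, b_1 = 1, b_2 = 0.

Take the total order 0 < 1 < 2 < 3 < 4 < 5 on the vertex set. Then K (dimension 2) consists of the simplices:

  0-simplices (6): [0], [1], [2], [3], [4], [5]
  1-simplices (12): [0,1], [0,3], [0,5], [1,2], [1,3], [1,4], [1,5], [2,4], [2,5], [3,4], [3,5], [4,5]
  2-simplices (6): [0,1,3], [0,1,5], [1,2,5], [1,3,4], [2,4,5], [3,4,5]

Hence C_0 ≅ Z^6, C_1 ≅ Z^12, C_2 ≅ Z^6.

The boundary map ∂_1: C_1 → C_0 maps an edge to its endpoints' difference, ∂[p,q] = q − p. For instance
  ∂[1,2] = [2] − [1].
This gives a 6×12 integer matrix of rank 5; reducing to Smith normal form yields diagonal entries (1,1,1,1,1).

The boundary map ∂_2: C_2 → C_1 acts by ∂[p,q,r] = [q,r] − [p,r] + [p,q]. For instance
  ∂[0,1,3] = [1,3] − [0,3] + [0,1],
  ∂[3,4,5] = [4,5] − [3,5] + [3,4].
As a 12×6 matrix over Z this has rank 6, with invariant factors (1,1,1,1,1,1).

Now H_k = ker ∂_k / im ∂_{k+1}, so:

  H_0: rank C_0 − rank ∂_1 = 6 − 5 = 1, and the invariant factors of ∂_1 are all 1, so H_0 ≅ Z.
  H_1: rank ker ∂_1 − rank ∂_2 = (12 − 5) − 6 = 1, and the invariant factors of ∂_2 are all 1, so H_1 ≅ Z.
  H_2: rank ker ∂_2 − rank ∂_3 = (6 − 6) − 0 = 0, and there is no ∂_3, so H_2 ≅ 0.

As a check, the Euler characteristic is 6 − 12 + 6 = 0, which agrees with 1 − 1 + 0 = 0.
(K is a triangulation of the cylinder S^1 x I.)

Hence the Betti numbers are b_0 = 1, b_1 = 1, b_2 = 0.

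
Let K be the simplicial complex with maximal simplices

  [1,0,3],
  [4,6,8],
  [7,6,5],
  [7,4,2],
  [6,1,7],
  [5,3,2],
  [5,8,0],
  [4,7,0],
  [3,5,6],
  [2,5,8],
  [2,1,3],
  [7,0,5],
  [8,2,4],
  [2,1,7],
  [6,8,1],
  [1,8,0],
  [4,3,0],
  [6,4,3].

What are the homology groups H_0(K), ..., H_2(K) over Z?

Order the vertices as 0 < 1 < 2 < 3 < 4 < 5 < 6 < 7 < 8. Listing each simplex with vertices in this order, K has dimension 2 with simplices:

  0-simplices (9): [0], [1], [2], [3], [4], [5], [6], [7], [8]
  1-simplices (27): (27 of them)
  2-simplices (18): [0,1,3], [0,1,8], [0,3,4], [0,4,7], [0,5,7], [0,5,8], [1,2,3], [1,2,7], [1,6,7], [1,6,8], [2,3,5], [2,4,7], [2,4,8], [2,5,8], [3,4,6], [3,5,6], [4,6,8], [5,6,7]

Hence C_0 ≅ Z^9, C_1 ≅ Z^27, C_2 ≅ Z^18.

The boundary map ∂_1: C_1 → C_0 maps an edge to its endpoints' difference, ∂[p,q] = q − p.
This gives a 9×27 integer matrix of rank 8; reducing to Smith normal form yields diagonal entries (1,1,1,1,1,1,1,1).

∂_2: C_2 → C_1 maps a triangle to the signed sum of its edges. For instance
  ∂[2,4,8] = [4,8] − [2,8] + [2,4],
  ∂[0,4,7] = [4,7] − [0,7] + [0,4].
The resulting 27×18 matrix has rank 17, and its Smith normal form has invariant factors (1,1,1,1,1,1,1,1,1,1,1,1,1,1,1,1,1).

From H_k ≅ ker(∂_k) / im(∂_{k+1}) we obtain:

  H_0: rank C_0 − rank ∂_1 = 9 − 8 = 1, and the invariant factors of ∂_1 are all 1, so H_0 ≅ Z.
  H_1: rank ker ∂_1 − rank ∂_2 = (27 − 8) − 17 = 2, and the invariant factors of ∂_2 are all 1, so H_1 ≅ Z^2.
  H_2: rank ker ∂_2 − rank ∂_3 = (18 − 17) − 0 = 1, and there is no ∂_3, so H_2 ≅ Z.

H_0 = Z,  H_1 = Z^2,  H_2 = Z.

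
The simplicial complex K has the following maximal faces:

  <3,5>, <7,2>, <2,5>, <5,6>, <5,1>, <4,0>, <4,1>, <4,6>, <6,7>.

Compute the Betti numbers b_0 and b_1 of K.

b_0 = 1, b_1 = 2.

Fix the vertex order 0 < 1 < 2 < 3 < 4 < 5 < 6 < 7 and write every simplex with vertices in increasing order. Then dim K = 1 and the simplices of K are:

  0-simplices (8): [0], [1], [2], [3], [4], [5], [6], [7]
  1-simplices (9): [0,4], [1,4], [1,5], [2,5], [2,7], [3,5], [4,6], [5,6], [6,7]

giving chain groups C_0 ≅ Z^8, C_1 ≅ Z^9.

∂_1: C_1 → C_0 maps an edge to its endpoints' difference, ∂[p,q] = q − p. For instance
  ∂[4,6] = [6] − [4].
As a 8×9 matrix over Z this has rank 7, with invariant factors (1,1,1,1,1,1,1).

Reading off H_k = ker ∂_k / im ∂_{k+1}:

  H_0: rank C_0 − rank ∂_1 = 8 − 7 = 1, and the invariant factors of ∂_1 are all 1, so H_0 = Z.
  H_1: rank ker ∂_1 − rank ∂_2 = (9 − 7) − 0 = 2, and there is no ∂_2, so H_1 = Z^2.

As a check, the Euler characteristic is 8 − 9 = -1, which agrees with 1 − 2 = -1.

Hence the Betti numbers are b_0 = 1, b_1 = 2.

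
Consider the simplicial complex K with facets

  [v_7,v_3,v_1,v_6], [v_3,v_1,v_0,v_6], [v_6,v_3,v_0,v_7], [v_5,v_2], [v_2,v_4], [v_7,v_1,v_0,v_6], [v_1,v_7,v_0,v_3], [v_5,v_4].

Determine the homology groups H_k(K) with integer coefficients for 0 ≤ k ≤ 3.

We work with the vertex ordering v_0 < v_1 < v_2 < v_3 < v_4 < v_5 < v_6 < v_7. The simplices of K, each written with vertices in increasing order, are:

  0-simplices (8): [v_0], [v_1], [v_2], [v_3], [v_4], [v_5], [v_6], [v_7]
  1-simplices (13): [v_0,v_1], [v_0,v_3], [v_0,v_6], [v_0,v_7], [v_1,v_3], [v_1,v_6], [v_1,v_7], [v_2,v_4], [v_2,v_5], [v_3,v_6], [v_3,v_7], [v_4,v_5], [v_6,v_7]
  2-simplices (10): [v_0,v_1,v_3], [v_0,v_1,v_6], [v_0,v_1,v_7], [v_0,v_3,v_6], [v_0,v_3,v_7], [v_0,v_6,v_7], [v_1,v_3,v_6], [v_1,v_3,v_7], [v_1,v_6,v_7], [v_3,v_6,v_7]
  3-simplices (5): [v_0,v_1,v_3,v_6], [v_0,v_1,v_3,v_7], [v_0,v_1,v_6,v_7], [v_0,v_3,v_6,v_7], [v_1,v_3,v_6,v_7]

so the chain groups are C_0 ≅ Z^8, C_1 ≅ Z^13, C_2 ≅ Z^10, C_3 ≅ Z^5.

Boundary ∂_1: C_1 → C_0 is given by ∂[p,q] = [q] − [p]. For instance
  ∂[v_1,v_6] = [v_6] − [v_1].
The 8×13 boundary matrix has rank 6 and Smith normal form diag(1,1,1,1,1,1).

∂_2: C_2 → C_1 acts by ∂[p,q,r] = [q,r] − [p,r] + [p,q]. For instance
  ∂[v_1,v_3,v_6] = [v_3,v_6] − [v_1,v_6] + [v_1,v_3],
  ∂[v_0,v_1,v_7] = [v_1,v_7] − [v_0,v_7] + [v_0,v_1].
The resulting 13×10 matrix has rank 6, and its Smith normal form has invariant factors (1,1,1,1,1,1).

The boundary map ∂_3: C_3 → C_2 sends each 3-simplex σ to the alternating sum Σ_i (−1)^i (σ with its i-th vertex removed). For instance
  ∂[v_0,v_1,v_3,v_6] = [v_1,v_3,v_6] − [v_0,v_3,v_6] + [v_0,v_1,v_6] − [v_0,v_1,v_3],
  ∂[v_1,v_3,v_6,v_7] = [v_3,v_6,v_7] − [v_1,v_6,v_7] + [v_1,v_3,v_7] − [v_1,v_3,v_6].
The 10×5 boundary matrix has rank 4 and Smith normal form diag(1,1,1,1).

Now H_k = ker ∂_k / im ∂_{k+1}, so:

  H_0: rank C_0 − rank ∂_1 = 8 − 6 = 2, and the invariant factors of ∂_1 are all 1, so H_0 = Z^2.
  H_1: rank ker ∂_1 − rank ∂_2 = (13 − 6) − 6 = 1, and the invariant factors of ∂_2 are all 1, so H_1 = Z.
  H_2: rank ker ∂_2 − rank ∂_3 = (10 − 6) − 4 = 0, and the invariant factors of ∂_3 are all 1, so H_2 = 0.
  H_3: rank ker ∂_3 − rank ∂_4 = (5 − 4) − 0 = 1, and there is no ∂_4, so H_3 = Z.

As a check, the Euler characteristic is 8 − 13 + 10 − 5 = 0, which agrees with 2 − 1 + 0 − 1 = 0.

H_0 = Z^2,  H_1 = Z,  H_2 = 0,  H_3 = Z.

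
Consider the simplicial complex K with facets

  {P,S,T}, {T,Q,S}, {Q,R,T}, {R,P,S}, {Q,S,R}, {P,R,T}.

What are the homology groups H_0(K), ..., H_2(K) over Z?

H_0 = Z,  H_1 = 0,  H_2 = Z.

Fix the vertex order P < Q < R < S < T and write every simplex with vertices in increasing order. Then dim K = 2 and the simplices of K are:

  0-simplices (5): P, Q, R, S, T
  1-simplices (9): PR, PS, PT, QR, QS, QT, RS, RT, ST
  2-simplices (6): PRS, PRT, PST, QRS, QRT, QST

so the chain groups are C_0 ≅ Z^5, C_1 ≅ Z^9, C_2 ≅ Z^6.

∂_1: C_1 → C_0 is given by ∂[p,q] = [q] − [p].
The 5×9 boundary matrix has rank 4 and Smith normal form diag(1,1,1,1).

∂_2: C_2 → C_1 maps a triangle to the signed sum of its edges. For instance
  ∂PST = ST − PT + PS,
  ∂QRT = RT − QT + QR.
The 9×6 boundary matrix has rank 5 and Smith normal form diag(1,1,1,1,1).

Computing H_k = (kernel of ∂_k) / (image of ∂_{k+1}):

  H_0: rank C_0 − rank ∂_1 = 5 − 4 = 1, and the invariant factors of ∂_1 are all 1, so H_0 = Z.
  H_1: rank ker ∂_1 − rank ∂_2 = (9 − 4) − 5 = 0, and the invariant factors of ∂_2 are all 1, so H_1 = 0.
  H_2: rank ker ∂_2 − rank ∂_3 = (6 − 5) − 0 = 1, and there is no ∂_3, so H_2 = Z.

As a check, the Euler characteristic is 5 − 9 + 6 = 2, which agrees with 1 − 0 + 1 = 2.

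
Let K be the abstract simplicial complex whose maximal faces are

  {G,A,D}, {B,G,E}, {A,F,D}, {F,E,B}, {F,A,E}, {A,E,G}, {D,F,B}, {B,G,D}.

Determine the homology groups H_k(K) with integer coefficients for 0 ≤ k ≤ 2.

Order the vertices as A < B < D < E < F < G. Listing each simplex with vertices in this order, K has dimension 2 with simplices:

  0-simplices (6): A, B, D, E, F, G
  1-simplices (12): AD, AE, AF, AG, BD, BE, BF, BG, DF, DG, EF, EG
  2-simplices (8): ADF, ADG, AEF, AEG, BDF, BDG, BEF, BEG

giving chain groups C_0 ≅ Z^6, C_1 ≅ Z^12, C_2 ≅ Z^8.

Boundary ∂_1: C_1 → C_0 sends each edge [p,q] (with p < q) to q − p. For instance
  ∂AG = G − A.
This gives a 6×12 integer matrix of rank 5; reducing to Smith normal form yields diagonal entries (1,1,1,1,1).

The boundary map ∂_2: C_2 → C_1 sends each 2-simplex [p,q,r] to [q,r] − [p,r] + [p,q]. For instance
  ∂AEG = EG − AG + AE,
  ∂BEF = EF − BF + BE.
As a 12×8 matrix over Z this has rank 7, with invariant factors (1,1,1,1,1,1,1).

From H_k ≅ ker(∂_k) / im(∂_{k+1}) we obtain:

  H_0: rank C_0 − rank ∂_1 = 6 − 5 = 1, and the invariant factors of ∂_1 are all 1, so H_0 ≅ Z.
  H_1: rank ker ∂_1 − rank ∂_2 = (12 − 5) − 7 = 0, and the invariant factors of ∂_2 are all 1, so H_1 ≅ 0.
  H_2: rank ker ∂_2 − rank ∂_3 = (8 − 7) − 0 = 1, and there is no ∂_3, so H_2 ≅ Z.

As a check, the Euler characteristic is 6 − 12 + 8 = 2, which agrees with 1 − 0 + 1 = 2.
(K is a triangulation of the 2-sphere S^2.)

H_0 ≅ Z,  H_1 = 0,  H_2 ≅ Z.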